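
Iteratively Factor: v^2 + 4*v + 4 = (v + 2)*(v + 2)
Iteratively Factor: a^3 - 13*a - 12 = (a + 3)*(a^2 - 3*a - 4) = (a + 1)*(a + 3)*(a - 4)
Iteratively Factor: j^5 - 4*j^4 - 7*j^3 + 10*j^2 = (j)*(j^4 - 4*j^3 - 7*j^2 + 10*j) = j*(j + 2)*(j^3 - 6*j^2 + 5*j) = j^2*(j + 2)*(j^2 - 6*j + 5) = j^2*(j - 5)*(j + 2)*(j - 1)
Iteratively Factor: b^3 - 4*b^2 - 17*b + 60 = (b + 4)*(b^2 - 8*b + 15) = (b - 3)*(b + 4)*(b - 5)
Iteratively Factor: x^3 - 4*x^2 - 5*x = (x - 5)*(x^2 + x) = (x - 5)*(x + 1)*(x)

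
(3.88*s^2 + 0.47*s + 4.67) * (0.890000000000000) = 3.4532*s^2 + 0.4183*s + 4.1563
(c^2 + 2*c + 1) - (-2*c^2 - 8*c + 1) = 3*c^2 + 10*c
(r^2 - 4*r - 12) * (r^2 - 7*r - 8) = r^4 - 11*r^3 + 8*r^2 + 116*r + 96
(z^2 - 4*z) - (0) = z^2 - 4*z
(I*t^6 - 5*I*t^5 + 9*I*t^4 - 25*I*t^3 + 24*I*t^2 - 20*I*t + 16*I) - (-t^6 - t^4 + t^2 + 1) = t^6 + I*t^6 - 5*I*t^5 + t^4 + 9*I*t^4 - 25*I*t^3 - t^2 + 24*I*t^2 - 20*I*t - 1 + 16*I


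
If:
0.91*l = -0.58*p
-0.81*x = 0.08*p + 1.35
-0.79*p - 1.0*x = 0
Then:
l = -1.54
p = 2.41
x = -1.90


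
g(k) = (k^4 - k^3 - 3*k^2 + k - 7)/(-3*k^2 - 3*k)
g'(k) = (6*k + 3)*(k^4 - k^3 - 3*k^2 + k - 7)/(-3*k^2 - 3*k)^2 + (4*k^3 - 3*k^2 - 6*k + 1)/(-3*k^2 - 3*k) = (-2*k^5 - 2*k^4 + 2*k^3 + 4*k^2 - 14*k - 7)/(3*k^2*(k^2 + 2*k + 1))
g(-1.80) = 0.51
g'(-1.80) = 5.83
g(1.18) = 1.26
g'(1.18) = -1.16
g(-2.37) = -1.91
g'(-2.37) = 3.43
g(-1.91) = -0.08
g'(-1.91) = 4.92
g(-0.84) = -21.99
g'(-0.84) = 115.11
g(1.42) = 1.01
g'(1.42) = -0.92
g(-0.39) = -10.88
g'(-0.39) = -6.35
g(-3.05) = -4.10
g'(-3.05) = 3.16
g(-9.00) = -32.55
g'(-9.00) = 6.68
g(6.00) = -7.71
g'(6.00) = -3.34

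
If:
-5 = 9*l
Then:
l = -5/9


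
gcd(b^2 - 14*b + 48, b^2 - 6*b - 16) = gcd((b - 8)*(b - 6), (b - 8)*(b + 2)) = b - 8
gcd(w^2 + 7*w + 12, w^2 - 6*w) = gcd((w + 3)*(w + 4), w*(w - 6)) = 1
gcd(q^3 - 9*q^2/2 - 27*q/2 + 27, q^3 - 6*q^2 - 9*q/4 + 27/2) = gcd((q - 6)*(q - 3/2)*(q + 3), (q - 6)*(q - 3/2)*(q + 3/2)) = q^2 - 15*q/2 + 9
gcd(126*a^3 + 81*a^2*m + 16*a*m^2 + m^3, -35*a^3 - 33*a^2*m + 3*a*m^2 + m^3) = 7*a + m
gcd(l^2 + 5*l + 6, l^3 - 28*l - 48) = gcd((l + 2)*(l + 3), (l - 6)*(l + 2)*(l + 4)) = l + 2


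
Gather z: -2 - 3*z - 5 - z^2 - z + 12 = -z^2 - 4*z + 5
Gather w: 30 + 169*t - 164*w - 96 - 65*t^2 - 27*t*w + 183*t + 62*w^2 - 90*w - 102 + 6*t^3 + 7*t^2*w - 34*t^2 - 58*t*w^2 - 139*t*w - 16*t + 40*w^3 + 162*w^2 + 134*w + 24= 6*t^3 - 99*t^2 + 336*t + 40*w^3 + w^2*(224 - 58*t) + w*(7*t^2 - 166*t - 120) - 144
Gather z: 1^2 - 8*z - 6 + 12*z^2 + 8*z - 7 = 12*z^2 - 12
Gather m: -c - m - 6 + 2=-c - m - 4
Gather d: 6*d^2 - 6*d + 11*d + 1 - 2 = 6*d^2 + 5*d - 1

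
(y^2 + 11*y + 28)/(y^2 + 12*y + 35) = (y + 4)/(y + 5)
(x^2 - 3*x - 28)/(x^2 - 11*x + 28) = (x + 4)/(x - 4)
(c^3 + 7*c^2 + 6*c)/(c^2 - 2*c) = (c^2 + 7*c + 6)/(c - 2)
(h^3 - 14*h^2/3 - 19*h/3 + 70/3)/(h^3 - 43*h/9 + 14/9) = 3*(h - 5)/(3*h - 1)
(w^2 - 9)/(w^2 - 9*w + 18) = (w + 3)/(w - 6)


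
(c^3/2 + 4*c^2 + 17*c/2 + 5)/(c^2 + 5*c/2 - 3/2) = (c^3 + 8*c^2 + 17*c + 10)/(2*c^2 + 5*c - 3)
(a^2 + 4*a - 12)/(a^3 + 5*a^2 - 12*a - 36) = (a - 2)/(a^2 - a - 6)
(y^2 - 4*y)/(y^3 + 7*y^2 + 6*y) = (y - 4)/(y^2 + 7*y + 6)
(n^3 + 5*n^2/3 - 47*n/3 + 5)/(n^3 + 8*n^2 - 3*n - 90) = (n - 1/3)/(n + 6)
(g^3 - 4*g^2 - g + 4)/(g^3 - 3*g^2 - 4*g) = (g - 1)/g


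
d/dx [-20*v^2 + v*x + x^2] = v + 2*x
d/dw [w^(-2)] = -2/w^3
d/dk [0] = 0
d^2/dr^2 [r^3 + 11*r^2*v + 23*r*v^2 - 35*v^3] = 6*r + 22*v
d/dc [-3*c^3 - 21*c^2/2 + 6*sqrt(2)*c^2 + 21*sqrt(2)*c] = -9*c^2 - 21*c + 12*sqrt(2)*c + 21*sqrt(2)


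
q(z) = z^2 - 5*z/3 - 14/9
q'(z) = 2*z - 5/3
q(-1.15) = 1.68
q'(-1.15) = -3.97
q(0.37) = -2.04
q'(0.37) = -0.93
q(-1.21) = 1.93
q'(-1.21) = -4.09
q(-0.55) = -0.34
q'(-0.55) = -2.77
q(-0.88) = 0.69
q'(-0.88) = -3.43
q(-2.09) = 6.30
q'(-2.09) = -5.85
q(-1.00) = 1.11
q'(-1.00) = -3.67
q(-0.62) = -0.14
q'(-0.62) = -2.91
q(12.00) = 122.44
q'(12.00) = 22.33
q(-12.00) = 162.44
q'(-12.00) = -25.67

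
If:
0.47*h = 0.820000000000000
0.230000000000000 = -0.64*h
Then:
No Solution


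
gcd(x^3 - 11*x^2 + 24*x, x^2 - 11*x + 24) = x^2 - 11*x + 24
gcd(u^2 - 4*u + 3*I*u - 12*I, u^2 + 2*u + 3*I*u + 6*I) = u + 3*I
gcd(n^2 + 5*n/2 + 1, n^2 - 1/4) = n + 1/2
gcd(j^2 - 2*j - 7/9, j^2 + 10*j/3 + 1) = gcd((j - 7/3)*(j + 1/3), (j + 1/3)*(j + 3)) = j + 1/3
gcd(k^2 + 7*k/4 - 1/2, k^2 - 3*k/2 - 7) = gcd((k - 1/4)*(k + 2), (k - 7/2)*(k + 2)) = k + 2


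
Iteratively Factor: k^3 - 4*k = (k - 2)*(k^2 + 2*k) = (k - 2)*(k + 2)*(k)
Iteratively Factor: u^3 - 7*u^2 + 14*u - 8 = (u - 4)*(u^2 - 3*u + 2) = (u - 4)*(u - 1)*(u - 2)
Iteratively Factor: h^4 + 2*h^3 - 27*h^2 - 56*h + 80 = (h + 4)*(h^3 - 2*h^2 - 19*h + 20) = (h + 4)^2*(h^2 - 6*h + 5) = (h - 5)*(h + 4)^2*(h - 1)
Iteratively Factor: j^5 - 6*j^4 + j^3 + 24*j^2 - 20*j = (j)*(j^4 - 6*j^3 + j^2 + 24*j - 20) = j*(j - 2)*(j^3 - 4*j^2 - 7*j + 10) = j*(j - 5)*(j - 2)*(j^2 + j - 2) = j*(j - 5)*(j - 2)*(j - 1)*(j + 2)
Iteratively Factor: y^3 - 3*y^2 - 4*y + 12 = (y - 3)*(y^2 - 4) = (y - 3)*(y + 2)*(y - 2)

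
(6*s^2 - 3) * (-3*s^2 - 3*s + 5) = -18*s^4 - 18*s^3 + 39*s^2 + 9*s - 15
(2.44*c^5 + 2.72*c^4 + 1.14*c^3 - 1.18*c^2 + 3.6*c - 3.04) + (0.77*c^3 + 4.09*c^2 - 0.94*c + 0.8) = 2.44*c^5 + 2.72*c^4 + 1.91*c^3 + 2.91*c^2 + 2.66*c - 2.24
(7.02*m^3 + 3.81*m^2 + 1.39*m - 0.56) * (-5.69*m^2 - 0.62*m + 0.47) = -39.9438*m^5 - 26.0313*m^4 - 6.9719*m^3 + 4.1153*m^2 + 1.0005*m - 0.2632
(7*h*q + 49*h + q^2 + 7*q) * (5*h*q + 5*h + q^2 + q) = 35*h^2*q^2 + 280*h^2*q + 245*h^2 + 12*h*q^3 + 96*h*q^2 + 84*h*q + q^4 + 8*q^3 + 7*q^2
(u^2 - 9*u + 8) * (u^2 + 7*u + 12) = u^4 - 2*u^3 - 43*u^2 - 52*u + 96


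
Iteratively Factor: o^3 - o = (o + 1)*(o^2 - o) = (o - 1)*(o + 1)*(o)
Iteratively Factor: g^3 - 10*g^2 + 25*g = (g - 5)*(g^2 - 5*g) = g*(g - 5)*(g - 5)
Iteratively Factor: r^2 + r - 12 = (r - 3)*(r + 4)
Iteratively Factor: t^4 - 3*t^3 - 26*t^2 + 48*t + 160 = (t + 2)*(t^3 - 5*t^2 - 16*t + 80) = (t - 4)*(t + 2)*(t^2 - t - 20) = (t - 5)*(t - 4)*(t + 2)*(t + 4)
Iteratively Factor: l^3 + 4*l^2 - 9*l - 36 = (l + 3)*(l^2 + l - 12) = (l - 3)*(l + 3)*(l + 4)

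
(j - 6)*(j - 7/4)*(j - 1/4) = j^3 - 8*j^2 + 199*j/16 - 21/8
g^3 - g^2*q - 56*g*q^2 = g*(g - 8*q)*(g + 7*q)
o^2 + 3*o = o*(o + 3)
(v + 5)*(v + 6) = v^2 + 11*v + 30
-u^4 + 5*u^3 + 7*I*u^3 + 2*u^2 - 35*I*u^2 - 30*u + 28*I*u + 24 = (u - 4)*(u - 6*I)*(I*u + 1)*(I*u - I)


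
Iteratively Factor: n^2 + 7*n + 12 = (n + 4)*(n + 3)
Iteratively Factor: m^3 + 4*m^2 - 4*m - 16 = (m + 4)*(m^2 - 4) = (m - 2)*(m + 4)*(m + 2)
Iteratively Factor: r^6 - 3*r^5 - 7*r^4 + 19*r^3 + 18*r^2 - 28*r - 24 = (r + 2)*(r^5 - 5*r^4 + 3*r^3 + 13*r^2 - 8*r - 12) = (r + 1)*(r + 2)*(r^4 - 6*r^3 + 9*r^2 + 4*r - 12) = (r - 2)*(r + 1)*(r + 2)*(r^3 - 4*r^2 + r + 6) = (r - 2)*(r + 1)^2*(r + 2)*(r^2 - 5*r + 6) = (r - 3)*(r - 2)*(r + 1)^2*(r + 2)*(r - 2)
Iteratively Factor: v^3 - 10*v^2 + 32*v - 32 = (v - 2)*(v^2 - 8*v + 16) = (v - 4)*(v - 2)*(v - 4)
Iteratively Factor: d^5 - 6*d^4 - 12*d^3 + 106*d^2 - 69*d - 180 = (d - 3)*(d^4 - 3*d^3 - 21*d^2 + 43*d + 60) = (d - 3)*(d + 4)*(d^3 - 7*d^2 + 7*d + 15) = (d - 3)^2*(d + 4)*(d^2 - 4*d - 5) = (d - 5)*(d - 3)^2*(d + 4)*(d + 1)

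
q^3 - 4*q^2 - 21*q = q*(q - 7)*(q + 3)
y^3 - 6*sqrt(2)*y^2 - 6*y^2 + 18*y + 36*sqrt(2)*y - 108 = (y - 6)*(y - 3*sqrt(2))^2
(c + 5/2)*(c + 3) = c^2 + 11*c/2 + 15/2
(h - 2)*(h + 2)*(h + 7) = h^3 + 7*h^2 - 4*h - 28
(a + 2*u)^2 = a^2 + 4*a*u + 4*u^2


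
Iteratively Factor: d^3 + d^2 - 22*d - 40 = (d + 4)*(d^2 - 3*d - 10) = (d + 2)*(d + 4)*(d - 5)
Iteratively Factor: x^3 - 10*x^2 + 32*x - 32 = (x - 2)*(x^2 - 8*x + 16) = (x - 4)*(x - 2)*(x - 4)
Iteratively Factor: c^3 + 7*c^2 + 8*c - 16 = (c + 4)*(c^2 + 3*c - 4) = (c - 1)*(c + 4)*(c + 4)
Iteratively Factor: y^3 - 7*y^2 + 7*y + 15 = (y - 3)*(y^2 - 4*y - 5) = (y - 5)*(y - 3)*(y + 1)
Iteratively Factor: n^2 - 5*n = (n)*(n - 5)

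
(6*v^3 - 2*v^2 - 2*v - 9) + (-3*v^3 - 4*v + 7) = 3*v^3 - 2*v^2 - 6*v - 2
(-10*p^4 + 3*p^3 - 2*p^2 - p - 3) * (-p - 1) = 10*p^5 + 7*p^4 - p^3 + 3*p^2 + 4*p + 3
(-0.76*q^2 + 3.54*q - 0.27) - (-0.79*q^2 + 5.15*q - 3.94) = 0.03*q^2 - 1.61*q + 3.67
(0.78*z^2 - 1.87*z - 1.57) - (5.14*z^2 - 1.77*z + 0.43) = -4.36*z^2 - 0.1*z - 2.0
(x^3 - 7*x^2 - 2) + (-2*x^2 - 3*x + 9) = x^3 - 9*x^2 - 3*x + 7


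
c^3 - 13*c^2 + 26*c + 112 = (c - 8)*(c - 7)*(c + 2)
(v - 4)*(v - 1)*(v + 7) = v^3 + 2*v^2 - 31*v + 28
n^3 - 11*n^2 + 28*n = n*(n - 7)*(n - 4)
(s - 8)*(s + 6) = s^2 - 2*s - 48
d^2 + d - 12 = (d - 3)*(d + 4)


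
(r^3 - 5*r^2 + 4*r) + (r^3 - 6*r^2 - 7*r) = 2*r^3 - 11*r^2 - 3*r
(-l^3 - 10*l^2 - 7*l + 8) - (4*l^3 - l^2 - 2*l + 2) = -5*l^3 - 9*l^2 - 5*l + 6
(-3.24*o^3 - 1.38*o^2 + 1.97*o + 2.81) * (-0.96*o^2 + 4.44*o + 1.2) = 3.1104*o^5 - 13.0608*o^4 - 11.9064*o^3 + 4.3932*o^2 + 14.8404*o + 3.372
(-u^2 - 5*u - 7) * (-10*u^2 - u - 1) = 10*u^4 + 51*u^3 + 76*u^2 + 12*u + 7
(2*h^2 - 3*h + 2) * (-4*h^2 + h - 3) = -8*h^4 + 14*h^3 - 17*h^2 + 11*h - 6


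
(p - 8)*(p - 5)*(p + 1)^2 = p^4 - 11*p^3 + 15*p^2 + 67*p + 40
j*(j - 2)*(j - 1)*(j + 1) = j^4 - 2*j^3 - j^2 + 2*j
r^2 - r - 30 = (r - 6)*(r + 5)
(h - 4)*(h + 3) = h^2 - h - 12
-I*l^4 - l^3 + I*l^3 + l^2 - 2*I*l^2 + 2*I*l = l*(l - 1)*(l - 2*I)*(-I*l + 1)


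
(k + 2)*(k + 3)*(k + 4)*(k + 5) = k^4 + 14*k^3 + 71*k^2 + 154*k + 120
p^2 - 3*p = p*(p - 3)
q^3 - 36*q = q*(q - 6)*(q + 6)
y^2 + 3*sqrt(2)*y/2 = y*(y + 3*sqrt(2)/2)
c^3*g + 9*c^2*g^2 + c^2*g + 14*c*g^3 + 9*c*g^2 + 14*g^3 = (c + 2*g)*(c + 7*g)*(c*g + g)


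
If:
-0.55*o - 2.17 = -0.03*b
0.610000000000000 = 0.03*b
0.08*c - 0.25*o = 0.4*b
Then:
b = 20.33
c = 92.80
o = -2.84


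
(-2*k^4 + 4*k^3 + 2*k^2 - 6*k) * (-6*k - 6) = 12*k^5 - 12*k^4 - 36*k^3 + 24*k^2 + 36*k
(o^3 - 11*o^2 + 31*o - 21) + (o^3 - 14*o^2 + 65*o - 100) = 2*o^3 - 25*o^2 + 96*o - 121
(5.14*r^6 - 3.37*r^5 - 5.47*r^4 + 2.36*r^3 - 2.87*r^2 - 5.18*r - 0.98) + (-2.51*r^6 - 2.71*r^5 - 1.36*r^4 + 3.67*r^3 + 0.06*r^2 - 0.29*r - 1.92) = 2.63*r^6 - 6.08*r^5 - 6.83*r^4 + 6.03*r^3 - 2.81*r^2 - 5.47*r - 2.9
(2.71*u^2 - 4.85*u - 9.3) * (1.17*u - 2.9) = 3.1707*u^3 - 13.5335*u^2 + 3.184*u + 26.97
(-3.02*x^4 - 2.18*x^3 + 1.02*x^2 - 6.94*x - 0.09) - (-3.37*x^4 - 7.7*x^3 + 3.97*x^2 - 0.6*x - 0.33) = 0.35*x^4 + 5.52*x^3 - 2.95*x^2 - 6.34*x + 0.24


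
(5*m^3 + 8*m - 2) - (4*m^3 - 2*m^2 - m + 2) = m^3 + 2*m^2 + 9*m - 4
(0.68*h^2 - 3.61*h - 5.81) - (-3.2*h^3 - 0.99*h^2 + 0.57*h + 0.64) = 3.2*h^3 + 1.67*h^2 - 4.18*h - 6.45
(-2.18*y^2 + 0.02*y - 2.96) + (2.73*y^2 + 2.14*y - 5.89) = 0.55*y^2 + 2.16*y - 8.85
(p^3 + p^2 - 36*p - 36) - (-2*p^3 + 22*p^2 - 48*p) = 3*p^3 - 21*p^2 + 12*p - 36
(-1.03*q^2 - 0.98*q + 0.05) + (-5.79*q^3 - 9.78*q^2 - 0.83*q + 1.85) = -5.79*q^3 - 10.81*q^2 - 1.81*q + 1.9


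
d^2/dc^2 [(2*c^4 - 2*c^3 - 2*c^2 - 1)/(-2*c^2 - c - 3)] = 2*(-8*c^6 - 12*c^5 - 42*c^4 - 62*c^3 - 114*c^2 + 60*c + 13)/(8*c^6 + 12*c^5 + 42*c^4 + 37*c^3 + 63*c^2 + 27*c + 27)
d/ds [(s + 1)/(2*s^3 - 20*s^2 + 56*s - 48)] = (-s^2 + 3*s/2 + 13)/(s^5 - 18*s^4 + 120*s^3 - 368*s^2 + 528*s - 288)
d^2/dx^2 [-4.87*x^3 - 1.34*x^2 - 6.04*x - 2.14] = -29.22*x - 2.68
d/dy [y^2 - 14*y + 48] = 2*y - 14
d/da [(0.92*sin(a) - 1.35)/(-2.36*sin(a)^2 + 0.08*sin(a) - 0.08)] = (2.1712*sin(a)^2 - 6.372*sin(a) + 0.0344)*cos(a)/(5.5696*sin(a)^4 - 0.3776*sin(a)^3 + 0.384*sin(a)^2 - 0.0128*sin(a) + 0.0064)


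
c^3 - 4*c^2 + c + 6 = (c - 3)*(c - 2)*(c + 1)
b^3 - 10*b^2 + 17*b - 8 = (b - 8)*(b - 1)^2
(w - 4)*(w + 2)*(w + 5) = w^3 + 3*w^2 - 18*w - 40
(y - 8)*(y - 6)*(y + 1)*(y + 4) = y^4 - 9*y^3 - 18*y^2 + 184*y + 192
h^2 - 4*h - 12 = (h - 6)*(h + 2)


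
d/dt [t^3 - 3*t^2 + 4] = 3*t*(t - 2)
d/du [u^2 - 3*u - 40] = 2*u - 3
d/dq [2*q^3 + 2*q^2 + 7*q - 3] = 6*q^2 + 4*q + 7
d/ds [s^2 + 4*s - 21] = 2*s + 4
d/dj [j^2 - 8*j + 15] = 2*j - 8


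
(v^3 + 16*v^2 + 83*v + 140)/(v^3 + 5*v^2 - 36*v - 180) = (v^2 + 11*v + 28)/(v^2 - 36)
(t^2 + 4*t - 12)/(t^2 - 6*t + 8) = (t + 6)/(t - 4)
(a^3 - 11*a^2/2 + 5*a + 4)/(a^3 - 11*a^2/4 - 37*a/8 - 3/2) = 4*(a - 2)/(4*a + 3)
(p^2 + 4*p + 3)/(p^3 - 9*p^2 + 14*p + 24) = (p + 3)/(p^2 - 10*p + 24)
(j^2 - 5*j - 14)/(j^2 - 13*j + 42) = (j + 2)/(j - 6)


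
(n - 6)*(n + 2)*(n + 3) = n^3 - n^2 - 24*n - 36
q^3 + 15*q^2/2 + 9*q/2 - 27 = (q - 3/2)*(q + 3)*(q + 6)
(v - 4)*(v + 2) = v^2 - 2*v - 8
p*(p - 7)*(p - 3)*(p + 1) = p^4 - 9*p^3 + 11*p^2 + 21*p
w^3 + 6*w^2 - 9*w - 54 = (w - 3)*(w + 3)*(w + 6)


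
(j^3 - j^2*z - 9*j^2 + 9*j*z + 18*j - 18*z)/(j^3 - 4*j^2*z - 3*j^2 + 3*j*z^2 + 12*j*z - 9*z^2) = (6 - j)/(-j + 3*z)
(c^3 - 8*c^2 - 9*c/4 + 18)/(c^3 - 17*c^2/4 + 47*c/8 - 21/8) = 2*(2*c^2 - 13*c - 24)/(4*c^2 - 11*c + 7)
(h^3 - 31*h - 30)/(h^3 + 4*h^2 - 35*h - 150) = (h + 1)/(h + 5)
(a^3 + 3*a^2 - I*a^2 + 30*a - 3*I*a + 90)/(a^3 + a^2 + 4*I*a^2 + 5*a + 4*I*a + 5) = (a^2 + a*(3 - 6*I) - 18*I)/(a^2 + a*(1 - I) - I)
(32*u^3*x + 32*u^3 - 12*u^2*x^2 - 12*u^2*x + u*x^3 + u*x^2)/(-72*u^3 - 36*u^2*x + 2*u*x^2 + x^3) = u*(-32*u^2*x - 32*u^2 + 12*u*x^2 + 12*u*x - x^3 - x^2)/(72*u^3 + 36*u^2*x - 2*u*x^2 - x^3)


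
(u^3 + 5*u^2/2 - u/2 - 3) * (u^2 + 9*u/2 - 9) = u^5 + 7*u^4 + 7*u^3/4 - 111*u^2/4 - 9*u + 27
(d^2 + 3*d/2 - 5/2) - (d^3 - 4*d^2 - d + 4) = -d^3 + 5*d^2 + 5*d/2 - 13/2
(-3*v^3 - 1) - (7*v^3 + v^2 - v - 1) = -10*v^3 - v^2 + v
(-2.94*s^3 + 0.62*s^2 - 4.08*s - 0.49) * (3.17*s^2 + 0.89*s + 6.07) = -9.3198*s^5 - 0.6512*s^4 - 30.2276*s^3 - 1.4211*s^2 - 25.2017*s - 2.9743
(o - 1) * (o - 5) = o^2 - 6*o + 5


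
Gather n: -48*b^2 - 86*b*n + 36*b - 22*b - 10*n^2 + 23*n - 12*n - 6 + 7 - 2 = -48*b^2 + 14*b - 10*n^2 + n*(11 - 86*b) - 1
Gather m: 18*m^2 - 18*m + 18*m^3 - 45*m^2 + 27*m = 18*m^3 - 27*m^2 + 9*m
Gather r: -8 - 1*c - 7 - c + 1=-2*c - 14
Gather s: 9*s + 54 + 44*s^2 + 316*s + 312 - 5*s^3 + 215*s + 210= -5*s^3 + 44*s^2 + 540*s + 576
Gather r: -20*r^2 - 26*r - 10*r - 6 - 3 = -20*r^2 - 36*r - 9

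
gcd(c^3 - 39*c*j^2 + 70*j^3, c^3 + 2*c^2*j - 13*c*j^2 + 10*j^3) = c - 2*j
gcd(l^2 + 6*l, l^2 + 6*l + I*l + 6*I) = l + 6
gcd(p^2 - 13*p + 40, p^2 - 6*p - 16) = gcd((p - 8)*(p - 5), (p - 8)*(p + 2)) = p - 8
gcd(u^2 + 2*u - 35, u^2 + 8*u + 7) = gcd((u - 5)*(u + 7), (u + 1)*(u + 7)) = u + 7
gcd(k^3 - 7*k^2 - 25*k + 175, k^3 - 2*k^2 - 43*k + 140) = k - 5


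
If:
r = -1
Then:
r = -1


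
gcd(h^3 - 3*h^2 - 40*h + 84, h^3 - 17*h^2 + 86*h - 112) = h^2 - 9*h + 14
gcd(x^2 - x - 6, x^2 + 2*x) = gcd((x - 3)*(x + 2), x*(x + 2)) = x + 2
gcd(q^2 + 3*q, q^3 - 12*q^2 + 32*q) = q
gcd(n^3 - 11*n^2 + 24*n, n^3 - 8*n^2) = n^2 - 8*n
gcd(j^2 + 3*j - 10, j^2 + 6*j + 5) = j + 5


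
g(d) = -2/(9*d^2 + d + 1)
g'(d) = -2*(-18*d - 1)/(9*d^2 + d + 1)^2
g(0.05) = -1.86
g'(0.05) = 3.30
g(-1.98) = -0.06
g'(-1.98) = -0.06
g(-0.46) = -0.82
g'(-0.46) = -2.44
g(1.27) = -0.12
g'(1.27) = 0.17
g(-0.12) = -1.98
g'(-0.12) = -2.28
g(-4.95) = -0.01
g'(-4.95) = -0.00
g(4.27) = -0.01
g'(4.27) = 0.01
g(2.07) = -0.05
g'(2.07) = 0.04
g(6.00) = -0.00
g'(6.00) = 0.00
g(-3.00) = -0.03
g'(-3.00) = -0.02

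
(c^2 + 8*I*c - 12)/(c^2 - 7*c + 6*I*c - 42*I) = (c + 2*I)/(c - 7)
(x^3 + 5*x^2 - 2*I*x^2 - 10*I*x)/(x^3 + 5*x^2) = (x - 2*I)/x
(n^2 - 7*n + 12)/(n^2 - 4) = (n^2 - 7*n + 12)/(n^2 - 4)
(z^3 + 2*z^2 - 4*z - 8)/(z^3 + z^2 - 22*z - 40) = (z^2 - 4)/(z^2 - z - 20)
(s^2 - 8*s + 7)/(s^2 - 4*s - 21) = (s - 1)/(s + 3)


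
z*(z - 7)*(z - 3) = z^3 - 10*z^2 + 21*z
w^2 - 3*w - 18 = (w - 6)*(w + 3)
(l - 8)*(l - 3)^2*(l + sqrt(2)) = l^4 - 14*l^3 + sqrt(2)*l^3 - 14*sqrt(2)*l^2 + 57*l^2 - 72*l + 57*sqrt(2)*l - 72*sqrt(2)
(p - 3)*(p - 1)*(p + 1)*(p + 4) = p^4 + p^3 - 13*p^2 - p + 12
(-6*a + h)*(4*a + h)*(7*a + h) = -168*a^3 - 38*a^2*h + 5*a*h^2 + h^3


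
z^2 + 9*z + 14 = (z + 2)*(z + 7)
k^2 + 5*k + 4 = (k + 1)*(k + 4)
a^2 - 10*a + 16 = (a - 8)*(a - 2)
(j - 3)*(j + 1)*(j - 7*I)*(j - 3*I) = j^4 - 2*j^3 - 10*I*j^3 - 24*j^2 + 20*I*j^2 + 42*j + 30*I*j + 63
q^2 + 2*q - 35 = (q - 5)*(q + 7)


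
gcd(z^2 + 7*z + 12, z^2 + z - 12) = z + 4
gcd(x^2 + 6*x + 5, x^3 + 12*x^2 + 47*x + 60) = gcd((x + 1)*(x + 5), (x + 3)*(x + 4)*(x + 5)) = x + 5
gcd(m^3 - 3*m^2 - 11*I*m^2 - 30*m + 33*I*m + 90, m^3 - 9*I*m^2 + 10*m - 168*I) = m - 6*I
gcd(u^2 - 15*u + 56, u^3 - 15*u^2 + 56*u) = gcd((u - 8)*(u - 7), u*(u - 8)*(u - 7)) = u^2 - 15*u + 56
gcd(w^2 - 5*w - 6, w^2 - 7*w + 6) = w - 6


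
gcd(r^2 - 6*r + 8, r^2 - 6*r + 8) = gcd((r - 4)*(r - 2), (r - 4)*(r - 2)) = r^2 - 6*r + 8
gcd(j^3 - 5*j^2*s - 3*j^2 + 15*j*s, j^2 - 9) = j - 3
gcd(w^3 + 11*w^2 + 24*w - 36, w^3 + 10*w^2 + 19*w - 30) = w^2 + 5*w - 6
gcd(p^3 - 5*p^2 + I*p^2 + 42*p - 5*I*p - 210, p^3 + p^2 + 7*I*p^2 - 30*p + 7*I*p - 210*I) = p^2 + p*(-5 + 7*I) - 35*I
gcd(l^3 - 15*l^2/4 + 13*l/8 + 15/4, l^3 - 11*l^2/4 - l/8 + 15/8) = l^2 - 7*l/4 - 15/8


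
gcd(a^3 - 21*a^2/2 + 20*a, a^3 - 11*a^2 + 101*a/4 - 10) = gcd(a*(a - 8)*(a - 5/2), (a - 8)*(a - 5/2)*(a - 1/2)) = a^2 - 21*a/2 + 20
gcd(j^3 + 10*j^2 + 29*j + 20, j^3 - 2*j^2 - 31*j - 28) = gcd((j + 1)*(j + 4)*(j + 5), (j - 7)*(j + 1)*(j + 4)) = j^2 + 5*j + 4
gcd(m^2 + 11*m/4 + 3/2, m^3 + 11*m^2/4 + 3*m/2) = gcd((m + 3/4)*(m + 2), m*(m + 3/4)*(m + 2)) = m^2 + 11*m/4 + 3/2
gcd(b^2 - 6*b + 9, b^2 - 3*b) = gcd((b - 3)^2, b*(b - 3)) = b - 3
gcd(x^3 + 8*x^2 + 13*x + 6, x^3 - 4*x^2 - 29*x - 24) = x + 1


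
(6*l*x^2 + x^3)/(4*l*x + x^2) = x*(6*l + x)/(4*l + x)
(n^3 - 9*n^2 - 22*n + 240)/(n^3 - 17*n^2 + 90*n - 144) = (n + 5)/(n - 3)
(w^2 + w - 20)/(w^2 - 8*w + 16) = (w + 5)/(w - 4)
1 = 1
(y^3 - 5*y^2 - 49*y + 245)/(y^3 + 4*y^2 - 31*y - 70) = (y - 7)/(y + 2)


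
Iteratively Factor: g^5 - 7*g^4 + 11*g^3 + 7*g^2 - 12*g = (g)*(g^4 - 7*g^3 + 11*g^2 + 7*g - 12) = g*(g - 4)*(g^3 - 3*g^2 - g + 3) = g*(g - 4)*(g - 3)*(g^2 - 1) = g*(g - 4)*(g - 3)*(g + 1)*(g - 1)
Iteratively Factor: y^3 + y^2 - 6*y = (y)*(y^2 + y - 6) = y*(y - 2)*(y + 3)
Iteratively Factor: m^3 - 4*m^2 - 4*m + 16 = (m + 2)*(m^2 - 6*m + 8) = (m - 2)*(m + 2)*(m - 4)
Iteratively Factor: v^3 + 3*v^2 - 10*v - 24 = (v + 2)*(v^2 + v - 12) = (v - 3)*(v + 2)*(v + 4)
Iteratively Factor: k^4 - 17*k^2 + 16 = (k + 4)*(k^3 - 4*k^2 - k + 4) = (k - 4)*(k + 4)*(k^2 - 1) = (k - 4)*(k - 1)*(k + 4)*(k + 1)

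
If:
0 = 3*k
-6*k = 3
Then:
No Solution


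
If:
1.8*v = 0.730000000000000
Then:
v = 0.41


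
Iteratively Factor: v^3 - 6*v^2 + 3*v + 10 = (v - 2)*(v^2 - 4*v - 5) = (v - 2)*(v + 1)*(v - 5)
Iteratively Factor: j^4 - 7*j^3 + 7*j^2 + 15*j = (j + 1)*(j^3 - 8*j^2 + 15*j) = j*(j + 1)*(j^2 - 8*j + 15) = j*(j - 5)*(j + 1)*(j - 3)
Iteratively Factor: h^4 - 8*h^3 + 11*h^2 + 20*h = (h + 1)*(h^3 - 9*h^2 + 20*h) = h*(h + 1)*(h^2 - 9*h + 20) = h*(h - 5)*(h + 1)*(h - 4)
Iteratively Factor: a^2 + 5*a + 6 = (a + 2)*(a + 3)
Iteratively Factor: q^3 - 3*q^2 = (q - 3)*(q^2) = q*(q - 3)*(q)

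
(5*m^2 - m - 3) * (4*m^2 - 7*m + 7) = 20*m^4 - 39*m^3 + 30*m^2 + 14*m - 21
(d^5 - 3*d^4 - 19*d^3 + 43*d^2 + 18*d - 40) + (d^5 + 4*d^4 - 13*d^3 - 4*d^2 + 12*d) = 2*d^5 + d^4 - 32*d^3 + 39*d^2 + 30*d - 40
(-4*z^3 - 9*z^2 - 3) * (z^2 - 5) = -4*z^5 - 9*z^4 + 20*z^3 + 42*z^2 + 15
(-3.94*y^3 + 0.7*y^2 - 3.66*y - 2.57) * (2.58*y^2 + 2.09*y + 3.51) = -10.1652*y^5 - 6.4286*y^4 - 21.8092*y^3 - 11.823*y^2 - 18.2179*y - 9.0207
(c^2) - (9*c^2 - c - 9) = -8*c^2 + c + 9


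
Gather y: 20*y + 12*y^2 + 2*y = 12*y^2 + 22*y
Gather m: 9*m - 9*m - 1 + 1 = 0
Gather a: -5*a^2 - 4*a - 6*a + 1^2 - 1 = -5*a^2 - 10*a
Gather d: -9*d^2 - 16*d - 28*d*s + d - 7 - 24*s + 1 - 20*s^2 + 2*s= -9*d^2 + d*(-28*s - 15) - 20*s^2 - 22*s - 6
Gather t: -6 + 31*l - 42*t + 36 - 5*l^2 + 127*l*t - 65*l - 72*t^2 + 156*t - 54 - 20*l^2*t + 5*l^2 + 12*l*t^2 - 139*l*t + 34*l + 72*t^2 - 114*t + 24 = 12*l*t^2 + t*(-20*l^2 - 12*l)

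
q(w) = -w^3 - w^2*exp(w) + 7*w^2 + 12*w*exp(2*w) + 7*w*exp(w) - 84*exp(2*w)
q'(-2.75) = -63.01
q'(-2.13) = -47.33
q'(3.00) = -33611.91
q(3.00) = -19087.56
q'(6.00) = -1952678.07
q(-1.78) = 22.19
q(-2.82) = 76.02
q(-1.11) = -3.54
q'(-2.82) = -65.03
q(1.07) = -579.53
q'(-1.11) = -39.00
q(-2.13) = 37.56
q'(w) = -w^2*exp(w) - 3*w^2 + 24*w*exp(2*w) + 5*w*exp(w) + 14*w - 156*exp(2*w) + 7*exp(w)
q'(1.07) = -1063.43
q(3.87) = -85703.01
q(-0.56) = -29.65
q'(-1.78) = -40.93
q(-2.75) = 71.54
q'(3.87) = -144525.07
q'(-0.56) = -61.85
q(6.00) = -1950600.92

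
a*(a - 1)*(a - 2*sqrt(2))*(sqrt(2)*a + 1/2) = sqrt(2)*a^4 - 7*a^3/2 - sqrt(2)*a^3 - sqrt(2)*a^2 + 7*a^2/2 + sqrt(2)*a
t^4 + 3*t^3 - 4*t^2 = t^2*(t - 1)*(t + 4)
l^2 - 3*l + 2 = (l - 2)*(l - 1)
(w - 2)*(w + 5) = w^2 + 3*w - 10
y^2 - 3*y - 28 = (y - 7)*(y + 4)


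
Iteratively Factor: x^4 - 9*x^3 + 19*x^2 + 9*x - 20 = (x + 1)*(x^3 - 10*x^2 + 29*x - 20) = (x - 4)*(x + 1)*(x^2 - 6*x + 5) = (x - 5)*(x - 4)*(x + 1)*(x - 1)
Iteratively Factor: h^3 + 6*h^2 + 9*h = (h)*(h^2 + 6*h + 9) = h*(h + 3)*(h + 3)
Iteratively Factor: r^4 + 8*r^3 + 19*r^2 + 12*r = (r + 1)*(r^3 + 7*r^2 + 12*r) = (r + 1)*(r + 4)*(r^2 + 3*r) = (r + 1)*(r + 3)*(r + 4)*(r)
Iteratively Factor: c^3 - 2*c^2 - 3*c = (c)*(c^2 - 2*c - 3) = c*(c - 3)*(c + 1)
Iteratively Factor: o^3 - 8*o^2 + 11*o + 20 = (o - 4)*(o^2 - 4*o - 5) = (o - 4)*(o + 1)*(o - 5)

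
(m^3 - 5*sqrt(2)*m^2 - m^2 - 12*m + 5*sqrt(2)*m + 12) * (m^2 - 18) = m^5 - 5*sqrt(2)*m^4 - m^4 - 30*m^3 + 5*sqrt(2)*m^3 + 30*m^2 + 90*sqrt(2)*m^2 - 90*sqrt(2)*m + 216*m - 216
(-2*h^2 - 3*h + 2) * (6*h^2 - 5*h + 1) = -12*h^4 - 8*h^3 + 25*h^2 - 13*h + 2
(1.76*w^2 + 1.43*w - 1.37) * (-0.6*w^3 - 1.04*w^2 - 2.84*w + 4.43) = -1.056*w^5 - 2.6884*w^4 - 5.6636*w^3 + 5.1604*w^2 + 10.2257*w - 6.0691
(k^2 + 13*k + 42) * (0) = 0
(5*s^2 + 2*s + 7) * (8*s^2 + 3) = 40*s^4 + 16*s^3 + 71*s^2 + 6*s + 21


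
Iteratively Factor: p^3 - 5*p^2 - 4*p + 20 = (p + 2)*(p^2 - 7*p + 10) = (p - 5)*(p + 2)*(p - 2)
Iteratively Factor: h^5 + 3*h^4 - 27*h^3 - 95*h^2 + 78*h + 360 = (h - 2)*(h^4 + 5*h^3 - 17*h^2 - 129*h - 180) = (h - 5)*(h - 2)*(h^3 + 10*h^2 + 33*h + 36) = (h - 5)*(h - 2)*(h + 3)*(h^2 + 7*h + 12) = (h - 5)*(h - 2)*(h + 3)*(h + 4)*(h + 3)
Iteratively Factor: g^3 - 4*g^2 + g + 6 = (g - 3)*(g^2 - g - 2) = (g - 3)*(g - 2)*(g + 1)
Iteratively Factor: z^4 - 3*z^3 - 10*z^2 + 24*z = (z - 2)*(z^3 - z^2 - 12*z) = (z - 4)*(z - 2)*(z^2 + 3*z) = (z - 4)*(z - 2)*(z + 3)*(z)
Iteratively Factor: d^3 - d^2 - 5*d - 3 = (d - 3)*(d^2 + 2*d + 1) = (d - 3)*(d + 1)*(d + 1)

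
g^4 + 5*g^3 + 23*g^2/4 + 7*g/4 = g*(g + 1/2)*(g + 1)*(g + 7/2)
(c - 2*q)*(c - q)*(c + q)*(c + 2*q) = c^4 - 5*c^2*q^2 + 4*q^4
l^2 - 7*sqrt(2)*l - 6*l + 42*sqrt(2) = (l - 6)*(l - 7*sqrt(2))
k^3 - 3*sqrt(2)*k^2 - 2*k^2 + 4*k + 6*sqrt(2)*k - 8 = (k - 2)*(k - 2*sqrt(2))*(k - sqrt(2))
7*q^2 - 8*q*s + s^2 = (-7*q + s)*(-q + s)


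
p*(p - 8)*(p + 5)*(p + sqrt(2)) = p^4 - 3*p^3 + sqrt(2)*p^3 - 40*p^2 - 3*sqrt(2)*p^2 - 40*sqrt(2)*p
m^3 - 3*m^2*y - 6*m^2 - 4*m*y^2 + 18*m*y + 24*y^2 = (m - 6)*(m - 4*y)*(m + y)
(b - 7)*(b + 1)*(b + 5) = b^3 - b^2 - 37*b - 35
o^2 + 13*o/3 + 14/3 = (o + 2)*(o + 7/3)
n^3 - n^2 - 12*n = n*(n - 4)*(n + 3)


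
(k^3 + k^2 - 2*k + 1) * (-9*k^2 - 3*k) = -9*k^5 - 12*k^4 + 15*k^3 - 3*k^2 - 3*k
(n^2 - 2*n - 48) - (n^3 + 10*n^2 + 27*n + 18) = -n^3 - 9*n^2 - 29*n - 66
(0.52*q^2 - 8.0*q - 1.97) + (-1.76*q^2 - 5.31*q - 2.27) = -1.24*q^2 - 13.31*q - 4.24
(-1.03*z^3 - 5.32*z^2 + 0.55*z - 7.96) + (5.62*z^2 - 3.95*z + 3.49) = -1.03*z^3 + 0.3*z^2 - 3.4*z - 4.47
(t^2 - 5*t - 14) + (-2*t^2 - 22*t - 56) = -t^2 - 27*t - 70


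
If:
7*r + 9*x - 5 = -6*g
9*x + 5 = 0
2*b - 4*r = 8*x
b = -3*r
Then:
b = -4/3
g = 31/27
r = 4/9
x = -5/9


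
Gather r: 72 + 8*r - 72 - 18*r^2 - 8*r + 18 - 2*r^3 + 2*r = -2*r^3 - 18*r^2 + 2*r + 18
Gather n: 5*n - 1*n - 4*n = 0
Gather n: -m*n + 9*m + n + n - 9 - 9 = 9*m + n*(2 - m) - 18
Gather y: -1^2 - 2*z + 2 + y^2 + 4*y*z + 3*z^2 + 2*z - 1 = y^2 + 4*y*z + 3*z^2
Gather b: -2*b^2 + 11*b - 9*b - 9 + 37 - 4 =-2*b^2 + 2*b + 24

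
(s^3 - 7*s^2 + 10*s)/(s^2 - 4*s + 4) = s*(s - 5)/(s - 2)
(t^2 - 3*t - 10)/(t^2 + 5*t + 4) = (t^2 - 3*t - 10)/(t^2 + 5*t + 4)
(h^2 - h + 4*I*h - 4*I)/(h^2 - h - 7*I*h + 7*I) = (h + 4*I)/(h - 7*I)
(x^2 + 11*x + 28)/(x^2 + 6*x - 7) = (x + 4)/(x - 1)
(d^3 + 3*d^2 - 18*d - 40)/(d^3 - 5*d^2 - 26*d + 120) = (d + 2)/(d - 6)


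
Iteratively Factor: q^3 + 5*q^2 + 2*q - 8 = (q - 1)*(q^2 + 6*q + 8) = (q - 1)*(q + 2)*(q + 4)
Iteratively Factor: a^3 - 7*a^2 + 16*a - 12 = (a - 2)*(a^2 - 5*a + 6) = (a - 2)^2*(a - 3)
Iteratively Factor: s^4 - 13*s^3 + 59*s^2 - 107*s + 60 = (s - 1)*(s^3 - 12*s^2 + 47*s - 60) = (s - 3)*(s - 1)*(s^2 - 9*s + 20) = (s - 5)*(s - 3)*(s - 1)*(s - 4)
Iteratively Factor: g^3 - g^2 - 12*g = (g - 4)*(g^2 + 3*g) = g*(g - 4)*(g + 3)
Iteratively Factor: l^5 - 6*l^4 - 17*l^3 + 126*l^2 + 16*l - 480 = (l - 4)*(l^4 - 2*l^3 - 25*l^2 + 26*l + 120) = (l - 5)*(l - 4)*(l^3 + 3*l^2 - 10*l - 24) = (l - 5)*(l - 4)*(l + 2)*(l^2 + l - 12) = (l - 5)*(l - 4)*(l - 3)*(l + 2)*(l + 4)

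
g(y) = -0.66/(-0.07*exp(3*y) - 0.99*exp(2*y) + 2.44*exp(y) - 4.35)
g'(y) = -0.66*(0.21*exp(3*y) + 1.98*exp(2*y) - 2.44*exp(y))/(-0.07*exp(3*y) - 0.99*exp(2*y) + 2.44*exp(y) - 4.35)^2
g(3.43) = 0.00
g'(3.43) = -0.00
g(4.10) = 0.00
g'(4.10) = -0.00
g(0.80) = 0.14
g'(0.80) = -0.21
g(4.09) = 0.00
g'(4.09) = -0.00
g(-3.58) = 0.15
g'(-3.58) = 0.00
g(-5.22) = 0.15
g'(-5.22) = 0.00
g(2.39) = 0.00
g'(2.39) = -0.01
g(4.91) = 0.00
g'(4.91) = -0.00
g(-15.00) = 0.15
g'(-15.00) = 0.00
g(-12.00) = 0.15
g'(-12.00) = 0.00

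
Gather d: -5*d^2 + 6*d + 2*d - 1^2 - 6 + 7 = -5*d^2 + 8*d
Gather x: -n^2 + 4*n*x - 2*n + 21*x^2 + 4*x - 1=-n^2 - 2*n + 21*x^2 + x*(4*n + 4) - 1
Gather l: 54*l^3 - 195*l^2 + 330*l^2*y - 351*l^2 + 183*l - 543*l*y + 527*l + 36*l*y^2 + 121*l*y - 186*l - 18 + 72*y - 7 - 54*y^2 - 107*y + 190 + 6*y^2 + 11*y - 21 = 54*l^3 + l^2*(330*y - 546) + l*(36*y^2 - 422*y + 524) - 48*y^2 - 24*y + 144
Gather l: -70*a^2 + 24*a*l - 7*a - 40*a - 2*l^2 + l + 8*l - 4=-70*a^2 - 47*a - 2*l^2 + l*(24*a + 9) - 4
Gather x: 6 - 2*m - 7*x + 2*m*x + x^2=-2*m + x^2 + x*(2*m - 7) + 6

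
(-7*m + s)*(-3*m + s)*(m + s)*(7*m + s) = 147*m^4 + 98*m^3*s - 52*m^2*s^2 - 2*m*s^3 + s^4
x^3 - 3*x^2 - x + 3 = (x - 3)*(x - 1)*(x + 1)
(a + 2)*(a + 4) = a^2 + 6*a + 8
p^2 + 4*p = p*(p + 4)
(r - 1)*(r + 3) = r^2 + 2*r - 3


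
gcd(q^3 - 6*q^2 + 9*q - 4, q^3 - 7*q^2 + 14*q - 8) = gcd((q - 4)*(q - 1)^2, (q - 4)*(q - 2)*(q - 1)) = q^2 - 5*q + 4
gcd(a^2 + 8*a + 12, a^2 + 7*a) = 1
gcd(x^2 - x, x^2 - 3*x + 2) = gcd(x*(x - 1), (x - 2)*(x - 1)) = x - 1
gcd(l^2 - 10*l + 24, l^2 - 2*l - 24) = l - 6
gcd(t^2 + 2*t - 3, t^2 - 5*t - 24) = t + 3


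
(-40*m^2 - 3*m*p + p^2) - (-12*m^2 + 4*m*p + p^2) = -28*m^2 - 7*m*p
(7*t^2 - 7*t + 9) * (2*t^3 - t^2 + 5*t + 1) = 14*t^5 - 21*t^4 + 60*t^3 - 37*t^2 + 38*t + 9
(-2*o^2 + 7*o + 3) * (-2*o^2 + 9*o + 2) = 4*o^4 - 32*o^3 + 53*o^2 + 41*o + 6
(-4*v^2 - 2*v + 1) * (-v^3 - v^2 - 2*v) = 4*v^5 + 6*v^4 + 9*v^3 + 3*v^2 - 2*v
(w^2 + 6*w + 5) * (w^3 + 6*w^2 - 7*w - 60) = w^5 + 12*w^4 + 34*w^3 - 72*w^2 - 395*w - 300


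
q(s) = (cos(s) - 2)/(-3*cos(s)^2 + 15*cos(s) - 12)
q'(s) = (-6*sin(s)*cos(s) + 15*sin(s))*(cos(s) - 2)/(-3*cos(s)^2 + 15*cos(s) - 12)^2 - sin(s)/(-3*cos(s)^2 + 15*cos(s) - 12)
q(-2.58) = 0.11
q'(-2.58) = 0.02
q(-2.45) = 0.11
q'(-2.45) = 0.03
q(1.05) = 0.28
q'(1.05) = -0.40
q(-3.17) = 0.10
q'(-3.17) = -0.00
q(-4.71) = 0.17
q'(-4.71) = -0.12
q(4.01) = 0.12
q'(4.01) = 0.04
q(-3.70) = 0.11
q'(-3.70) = -0.02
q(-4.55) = 0.15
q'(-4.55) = -0.09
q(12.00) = 0.78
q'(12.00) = 2.46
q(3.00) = 0.10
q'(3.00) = -0.00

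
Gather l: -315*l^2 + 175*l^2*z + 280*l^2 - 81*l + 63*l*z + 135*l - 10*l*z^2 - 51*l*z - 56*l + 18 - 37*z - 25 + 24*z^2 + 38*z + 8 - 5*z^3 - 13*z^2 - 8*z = l^2*(175*z - 35) + l*(-10*z^2 + 12*z - 2) - 5*z^3 + 11*z^2 - 7*z + 1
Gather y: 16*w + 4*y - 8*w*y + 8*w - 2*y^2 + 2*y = 24*w - 2*y^2 + y*(6 - 8*w)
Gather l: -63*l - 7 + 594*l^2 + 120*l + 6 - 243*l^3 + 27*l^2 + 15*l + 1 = -243*l^3 + 621*l^2 + 72*l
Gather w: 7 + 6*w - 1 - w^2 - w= -w^2 + 5*w + 6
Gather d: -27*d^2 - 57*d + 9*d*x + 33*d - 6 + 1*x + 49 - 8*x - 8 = -27*d^2 + d*(9*x - 24) - 7*x + 35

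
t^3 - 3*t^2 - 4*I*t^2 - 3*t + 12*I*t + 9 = (t - 3)*(t - 3*I)*(t - I)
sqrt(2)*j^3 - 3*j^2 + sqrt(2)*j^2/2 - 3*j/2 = j*(j - 3*sqrt(2)/2)*(sqrt(2)*j + sqrt(2)/2)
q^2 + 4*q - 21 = (q - 3)*(q + 7)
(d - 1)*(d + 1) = d^2 - 1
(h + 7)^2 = h^2 + 14*h + 49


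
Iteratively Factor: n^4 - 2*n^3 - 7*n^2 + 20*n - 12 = (n - 1)*(n^3 - n^2 - 8*n + 12) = (n - 2)*(n - 1)*(n^2 + n - 6) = (n - 2)*(n - 1)*(n + 3)*(n - 2)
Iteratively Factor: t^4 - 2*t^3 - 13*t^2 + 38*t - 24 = (t + 4)*(t^3 - 6*t^2 + 11*t - 6) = (t - 3)*(t + 4)*(t^2 - 3*t + 2) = (t - 3)*(t - 1)*(t + 4)*(t - 2)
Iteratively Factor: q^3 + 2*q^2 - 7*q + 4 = (q - 1)*(q^2 + 3*q - 4) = (q - 1)^2*(q + 4)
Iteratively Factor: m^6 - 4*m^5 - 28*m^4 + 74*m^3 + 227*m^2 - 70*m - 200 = (m - 5)*(m^5 + m^4 - 23*m^3 - 41*m^2 + 22*m + 40) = (m - 5)*(m + 2)*(m^4 - m^3 - 21*m^2 + m + 20) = (m - 5)*(m - 1)*(m + 2)*(m^3 - 21*m - 20) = (m - 5)^2*(m - 1)*(m + 2)*(m^2 + 5*m + 4) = (m - 5)^2*(m - 1)*(m + 2)*(m + 4)*(m + 1)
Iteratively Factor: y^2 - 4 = (y + 2)*(y - 2)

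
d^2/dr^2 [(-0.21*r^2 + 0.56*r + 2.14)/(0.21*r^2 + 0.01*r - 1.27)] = (0.050274*r^3 + 0.230202*r^2 + 0.923076*r + 0.47871)/(0.009261*r^6 + 0.001323*r^5 - 0.167958*r^4 - 0.016001*r^3 + 1.015746*r^2 + 0.048387*r - 2.048383)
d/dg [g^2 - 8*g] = 2*g - 8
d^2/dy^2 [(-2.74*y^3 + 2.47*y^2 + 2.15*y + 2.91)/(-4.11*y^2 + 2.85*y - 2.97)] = (5.6843418860808e-14*y^5 + 1.13686837721616e-13*y^4 - 152.882136*y^3 - 253.189152*y^2 + 506.999736*y - 56.202552)/(69.426531*y^6 - 144.427455*y^5 + 250.659036*y^4 - 231.883695*y^3 + 181.133172*y^2 - 75.418695*y + 26.198073)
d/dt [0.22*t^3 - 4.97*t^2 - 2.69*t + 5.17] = 0.66*t^2 - 9.94*t - 2.69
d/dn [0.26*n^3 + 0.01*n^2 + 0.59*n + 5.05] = 0.78*n^2 + 0.02*n + 0.59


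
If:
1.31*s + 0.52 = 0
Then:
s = -0.40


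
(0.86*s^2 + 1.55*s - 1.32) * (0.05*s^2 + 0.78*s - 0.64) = 0.043*s^4 + 0.7483*s^3 + 0.5926*s^2 - 2.0216*s + 0.8448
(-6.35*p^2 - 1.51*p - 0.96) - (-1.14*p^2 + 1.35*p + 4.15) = -5.21*p^2 - 2.86*p - 5.11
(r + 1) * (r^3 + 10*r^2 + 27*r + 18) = r^4 + 11*r^3 + 37*r^2 + 45*r + 18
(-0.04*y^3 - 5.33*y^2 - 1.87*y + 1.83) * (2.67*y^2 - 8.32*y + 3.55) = -0.1068*y^5 - 13.8983*y^4 + 39.2107*y^3 + 1.523*y^2 - 21.8641*y + 6.4965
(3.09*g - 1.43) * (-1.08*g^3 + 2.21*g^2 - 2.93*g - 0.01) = -3.3372*g^4 + 8.3733*g^3 - 12.214*g^2 + 4.159*g + 0.0143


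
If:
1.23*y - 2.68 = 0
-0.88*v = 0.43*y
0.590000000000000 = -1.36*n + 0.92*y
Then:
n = 1.04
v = -1.06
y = 2.18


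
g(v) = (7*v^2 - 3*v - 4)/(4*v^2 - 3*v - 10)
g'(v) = (3 - 8*v)*(7*v^2 - 3*v - 4)/(4*v^2 - 3*v - 10)^2 + (14*v - 3)/(4*v^2 - 3*v - 10)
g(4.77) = 2.11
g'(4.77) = -0.16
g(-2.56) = 2.07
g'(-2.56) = 0.41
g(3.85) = 2.34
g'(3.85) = -0.37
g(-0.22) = 0.33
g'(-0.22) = 0.49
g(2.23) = 7.53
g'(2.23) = -26.11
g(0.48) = 0.36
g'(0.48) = -0.32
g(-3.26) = 1.90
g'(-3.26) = 0.15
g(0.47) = 0.37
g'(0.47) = -0.31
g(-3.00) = 1.94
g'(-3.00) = 0.21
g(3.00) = 2.94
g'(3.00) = -1.34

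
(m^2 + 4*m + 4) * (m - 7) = m^3 - 3*m^2 - 24*m - 28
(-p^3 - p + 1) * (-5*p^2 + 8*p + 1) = 5*p^5 - 8*p^4 + 4*p^3 - 13*p^2 + 7*p + 1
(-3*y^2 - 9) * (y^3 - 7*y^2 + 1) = -3*y^5 + 21*y^4 - 9*y^3 + 60*y^2 - 9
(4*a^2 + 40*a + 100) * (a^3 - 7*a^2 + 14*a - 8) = 4*a^5 + 12*a^4 - 124*a^3 - 172*a^2 + 1080*a - 800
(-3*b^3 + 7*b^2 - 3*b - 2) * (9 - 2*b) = 6*b^4 - 41*b^3 + 69*b^2 - 23*b - 18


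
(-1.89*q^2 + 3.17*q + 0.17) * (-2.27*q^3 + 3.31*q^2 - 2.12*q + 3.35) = 4.2903*q^5 - 13.4518*q^4 + 14.1136*q^3 - 12.4892*q^2 + 10.2591*q + 0.5695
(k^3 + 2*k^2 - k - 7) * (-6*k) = -6*k^4 - 12*k^3 + 6*k^2 + 42*k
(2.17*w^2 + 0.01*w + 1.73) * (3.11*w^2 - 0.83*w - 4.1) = 6.7487*w^4 - 1.77*w^3 - 3.525*w^2 - 1.4769*w - 7.093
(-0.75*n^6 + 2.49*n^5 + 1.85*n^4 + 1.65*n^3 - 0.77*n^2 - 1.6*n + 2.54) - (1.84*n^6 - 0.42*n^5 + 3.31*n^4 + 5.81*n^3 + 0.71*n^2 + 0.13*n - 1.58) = -2.59*n^6 + 2.91*n^5 - 1.46*n^4 - 4.16*n^3 - 1.48*n^2 - 1.73*n + 4.12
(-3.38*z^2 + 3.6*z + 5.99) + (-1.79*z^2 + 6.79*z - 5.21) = -5.17*z^2 + 10.39*z + 0.78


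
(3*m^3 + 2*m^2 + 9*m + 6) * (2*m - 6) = 6*m^4 - 14*m^3 + 6*m^2 - 42*m - 36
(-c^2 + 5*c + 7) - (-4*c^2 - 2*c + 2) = 3*c^2 + 7*c + 5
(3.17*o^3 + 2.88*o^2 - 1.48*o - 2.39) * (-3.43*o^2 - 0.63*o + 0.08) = -10.8731*o^5 - 11.8755*o^4 + 3.5156*o^3 + 9.3605*o^2 + 1.3873*o - 0.1912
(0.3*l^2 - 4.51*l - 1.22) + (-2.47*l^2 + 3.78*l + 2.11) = -2.17*l^2 - 0.73*l + 0.89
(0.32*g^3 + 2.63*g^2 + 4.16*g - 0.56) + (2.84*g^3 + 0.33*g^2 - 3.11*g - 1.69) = 3.16*g^3 + 2.96*g^2 + 1.05*g - 2.25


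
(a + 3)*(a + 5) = a^2 + 8*a + 15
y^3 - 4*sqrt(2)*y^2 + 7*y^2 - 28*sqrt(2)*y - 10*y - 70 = (y + 7)*(y - 5*sqrt(2))*(y + sqrt(2))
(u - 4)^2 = u^2 - 8*u + 16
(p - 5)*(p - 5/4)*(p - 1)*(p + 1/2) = p^4 - 27*p^3/4 + 71*p^2/8 - 25/8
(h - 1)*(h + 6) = h^2 + 5*h - 6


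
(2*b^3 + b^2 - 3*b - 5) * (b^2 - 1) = 2*b^5 + b^4 - 5*b^3 - 6*b^2 + 3*b + 5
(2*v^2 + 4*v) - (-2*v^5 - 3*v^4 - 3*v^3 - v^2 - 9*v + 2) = 2*v^5 + 3*v^4 + 3*v^3 + 3*v^2 + 13*v - 2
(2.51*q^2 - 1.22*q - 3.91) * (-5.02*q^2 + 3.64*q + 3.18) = -12.6002*q^4 + 15.2608*q^3 + 23.1692*q^2 - 18.112*q - 12.4338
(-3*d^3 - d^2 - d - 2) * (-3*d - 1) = 9*d^4 + 6*d^3 + 4*d^2 + 7*d + 2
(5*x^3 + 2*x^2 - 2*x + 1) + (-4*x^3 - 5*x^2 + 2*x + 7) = x^3 - 3*x^2 + 8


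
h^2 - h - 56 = (h - 8)*(h + 7)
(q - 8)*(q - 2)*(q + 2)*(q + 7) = q^4 - q^3 - 60*q^2 + 4*q + 224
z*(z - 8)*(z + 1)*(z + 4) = z^4 - 3*z^3 - 36*z^2 - 32*z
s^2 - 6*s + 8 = (s - 4)*(s - 2)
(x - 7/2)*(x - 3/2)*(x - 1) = x^3 - 6*x^2 + 41*x/4 - 21/4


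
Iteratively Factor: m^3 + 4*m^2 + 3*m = (m + 1)*(m^2 + 3*m) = (m + 1)*(m + 3)*(m)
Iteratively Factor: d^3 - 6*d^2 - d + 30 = (d - 3)*(d^2 - 3*d - 10) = (d - 3)*(d + 2)*(d - 5)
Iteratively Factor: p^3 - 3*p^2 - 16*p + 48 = (p - 3)*(p^2 - 16) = (p - 3)*(p + 4)*(p - 4)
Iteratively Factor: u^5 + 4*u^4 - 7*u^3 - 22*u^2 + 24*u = (u - 2)*(u^4 + 6*u^3 + 5*u^2 - 12*u) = u*(u - 2)*(u^3 + 6*u^2 + 5*u - 12) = u*(u - 2)*(u - 1)*(u^2 + 7*u + 12) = u*(u - 2)*(u - 1)*(u + 3)*(u + 4)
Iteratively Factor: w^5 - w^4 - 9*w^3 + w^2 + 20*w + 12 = (w + 1)*(w^4 - 2*w^3 - 7*w^2 + 8*w + 12) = (w - 2)*(w + 1)*(w^3 - 7*w - 6) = (w - 3)*(w - 2)*(w + 1)*(w^2 + 3*w + 2) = (w - 3)*(w - 2)*(w + 1)*(w + 2)*(w + 1)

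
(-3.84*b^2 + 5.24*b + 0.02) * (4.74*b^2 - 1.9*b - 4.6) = -18.2016*b^4 + 32.1336*b^3 + 7.8028*b^2 - 24.142*b - 0.092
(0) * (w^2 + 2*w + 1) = 0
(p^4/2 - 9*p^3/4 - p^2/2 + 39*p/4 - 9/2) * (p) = p^5/2 - 9*p^4/4 - p^3/2 + 39*p^2/4 - 9*p/2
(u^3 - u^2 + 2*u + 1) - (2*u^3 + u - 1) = -u^3 - u^2 + u + 2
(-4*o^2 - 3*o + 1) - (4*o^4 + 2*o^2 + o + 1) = -4*o^4 - 6*o^2 - 4*o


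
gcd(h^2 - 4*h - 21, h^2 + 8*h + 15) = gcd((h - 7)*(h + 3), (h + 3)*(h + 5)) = h + 3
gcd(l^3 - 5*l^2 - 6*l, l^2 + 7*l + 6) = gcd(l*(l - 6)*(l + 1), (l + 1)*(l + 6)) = l + 1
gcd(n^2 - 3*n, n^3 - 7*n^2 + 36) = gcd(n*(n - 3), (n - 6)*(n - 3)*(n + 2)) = n - 3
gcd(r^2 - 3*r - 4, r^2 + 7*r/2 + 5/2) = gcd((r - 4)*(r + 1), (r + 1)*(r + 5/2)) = r + 1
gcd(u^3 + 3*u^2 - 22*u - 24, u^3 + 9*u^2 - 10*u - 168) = u^2 + 2*u - 24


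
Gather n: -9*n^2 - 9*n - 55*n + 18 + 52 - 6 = -9*n^2 - 64*n + 64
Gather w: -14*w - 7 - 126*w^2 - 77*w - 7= -126*w^2 - 91*w - 14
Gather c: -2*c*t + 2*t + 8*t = -2*c*t + 10*t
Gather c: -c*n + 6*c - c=c*(5 - n)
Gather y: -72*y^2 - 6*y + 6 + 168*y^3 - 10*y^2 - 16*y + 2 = 168*y^3 - 82*y^2 - 22*y + 8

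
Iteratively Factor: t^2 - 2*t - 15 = (t + 3)*(t - 5)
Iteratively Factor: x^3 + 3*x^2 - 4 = (x + 2)*(x^2 + x - 2) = (x - 1)*(x + 2)*(x + 2)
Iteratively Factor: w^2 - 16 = (w + 4)*(w - 4)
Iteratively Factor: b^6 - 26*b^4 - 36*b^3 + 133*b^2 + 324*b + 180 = (b + 1)*(b^5 - b^4 - 25*b^3 - 11*b^2 + 144*b + 180) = (b + 1)*(b + 2)*(b^4 - 3*b^3 - 19*b^2 + 27*b + 90) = (b - 5)*(b + 1)*(b + 2)*(b^3 + 2*b^2 - 9*b - 18) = (b - 5)*(b + 1)*(b + 2)^2*(b^2 - 9) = (b - 5)*(b - 3)*(b + 1)*(b + 2)^2*(b + 3)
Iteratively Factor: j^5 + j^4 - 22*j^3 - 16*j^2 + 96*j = (j + 3)*(j^4 - 2*j^3 - 16*j^2 + 32*j) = j*(j + 3)*(j^3 - 2*j^2 - 16*j + 32) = j*(j + 3)*(j + 4)*(j^2 - 6*j + 8) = j*(j - 2)*(j + 3)*(j + 4)*(j - 4)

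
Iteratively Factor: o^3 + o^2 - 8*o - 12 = (o + 2)*(o^2 - o - 6) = (o - 3)*(o + 2)*(o + 2)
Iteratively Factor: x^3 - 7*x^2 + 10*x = (x - 5)*(x^2 - 2*x) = (x - 5)*(x - 2)*(x)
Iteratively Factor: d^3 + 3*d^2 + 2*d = (d + 2)*(d^2 + d) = d*(d + 2)*(d + 1)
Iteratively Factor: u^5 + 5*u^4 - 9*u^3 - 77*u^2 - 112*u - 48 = (u + 3)*(u^4 + 2*u^3 - 15*u^2 - 32*u - 16) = (u - 4)*(u + 3)*(u^3 + 6*u^2 + 9*u + 4) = (u - 4)*(u + 1)*(u + 3)*(u^2 + 5*u + 4) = (u - 4)*(u + 1)^2*(u + 3)*(u + 4)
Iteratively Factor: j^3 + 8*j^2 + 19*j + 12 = (j + 4)*(j^2 + 4*j + 3) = (j + 3)*(j + 4)*(j + 1)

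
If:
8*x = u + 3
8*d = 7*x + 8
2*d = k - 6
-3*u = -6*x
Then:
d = 23/16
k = 71/8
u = 1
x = 1/2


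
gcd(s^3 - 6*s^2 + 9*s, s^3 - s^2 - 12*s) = s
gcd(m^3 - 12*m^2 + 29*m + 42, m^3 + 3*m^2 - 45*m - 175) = m - 7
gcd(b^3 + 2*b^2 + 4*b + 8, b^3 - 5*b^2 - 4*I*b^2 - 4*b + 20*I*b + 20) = b - 2*I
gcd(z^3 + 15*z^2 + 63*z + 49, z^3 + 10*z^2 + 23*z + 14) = z^2 + 8*z + 7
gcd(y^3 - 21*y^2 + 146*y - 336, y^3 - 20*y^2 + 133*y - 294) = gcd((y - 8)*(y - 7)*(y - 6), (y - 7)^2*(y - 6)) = y^2 - 13*y + 42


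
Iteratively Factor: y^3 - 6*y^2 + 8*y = (y - 4)*(y^2 - 2*y) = y*(y - 4)*(y - 2)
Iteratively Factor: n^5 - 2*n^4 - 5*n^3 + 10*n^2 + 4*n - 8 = (n - 1)*(n^4 - n^3 - 6*n^2 + 4*n + 8) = (n - 1)*(n + 1)*(n^3 - 2*n^2 - 4*n + 8) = (n - 2)*(n - 1)*(n + 1)*(n^2 - 4) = (n - 2)^2*(n - 1)*(n + 1)*(n + 2)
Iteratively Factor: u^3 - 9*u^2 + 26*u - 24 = (u - 2)*(u^2 - 7*u + 12) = (u - 4)*(u - 2)*(u - 3)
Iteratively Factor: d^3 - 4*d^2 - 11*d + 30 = (d - 2)*(d^2 - 2*d - 15) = (d - 2)*(d + 3)*(d - 5)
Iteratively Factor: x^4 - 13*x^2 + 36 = (x + 3)*(x^3 - 3*x^2 - 4*x + 12) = (x + 2)*(x + 3)*(x^2 - 5*x + 6) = (x - 3)*(x + 2)*(x + 3)*(x - 2)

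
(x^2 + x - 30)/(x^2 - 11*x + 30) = (x + 6)/(x - 6)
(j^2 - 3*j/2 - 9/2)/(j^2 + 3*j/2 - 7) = (2*j^2 - 3*j - 9)/(2*j^2 + 3*j - 14)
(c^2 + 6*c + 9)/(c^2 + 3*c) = (c + 3)/c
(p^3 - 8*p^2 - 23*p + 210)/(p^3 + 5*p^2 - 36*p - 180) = (p - 7)/(p + 6)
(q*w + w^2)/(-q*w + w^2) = (-q - w)/(q - w)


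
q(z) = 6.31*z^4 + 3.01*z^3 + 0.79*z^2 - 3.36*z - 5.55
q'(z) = 25.24*z^3 + 9.03*z^2 + 1.58*z - 3.36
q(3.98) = 1766.65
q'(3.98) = 1737.22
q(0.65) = -5.45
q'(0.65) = 8.41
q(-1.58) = 29.18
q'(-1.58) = -82.87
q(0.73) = -4.62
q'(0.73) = 12.42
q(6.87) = 15040.45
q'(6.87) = 8617.57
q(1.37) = 21.30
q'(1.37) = 80.65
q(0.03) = -5.65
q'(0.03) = -3.30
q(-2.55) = 225.05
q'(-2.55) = -367.19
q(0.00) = -5.55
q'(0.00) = -3.36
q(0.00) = -5.55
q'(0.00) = -3.36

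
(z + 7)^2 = z^2 + 14*z + 49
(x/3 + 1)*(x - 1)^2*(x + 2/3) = x^4/3 + 5*x^3/9 - 13*x^2/9 - x/9 + 2/3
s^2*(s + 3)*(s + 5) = s^4 + 8*s^3 + 15*s^2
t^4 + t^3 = t^3*(t + 1)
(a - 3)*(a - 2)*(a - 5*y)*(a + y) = a^4 - 4*a^3*y - 5*a^3 - 5*a^2*y^2 + 20*a^2*y + 6*a^2 + 25*a*y^2 - 24*a*y - 30*y^2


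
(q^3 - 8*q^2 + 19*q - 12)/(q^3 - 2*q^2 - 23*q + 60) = (q - 1)/(q + 5)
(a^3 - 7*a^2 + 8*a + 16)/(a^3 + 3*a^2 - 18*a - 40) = (a^2 - 3*a - 4)/(a^2 + 7*a + 10)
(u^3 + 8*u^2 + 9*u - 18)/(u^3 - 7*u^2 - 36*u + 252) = (u^2 + 2*u - 3)/(u^2 - 13*u + 42)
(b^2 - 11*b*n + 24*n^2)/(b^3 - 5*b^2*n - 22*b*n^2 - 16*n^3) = (b - 3*n)/(b^2 + 3*b*n + 2*n^2)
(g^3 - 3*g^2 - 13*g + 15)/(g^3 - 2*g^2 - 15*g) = (g - 1)/g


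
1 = 1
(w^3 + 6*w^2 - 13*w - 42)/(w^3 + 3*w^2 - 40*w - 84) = (w - 3)/(w - 6)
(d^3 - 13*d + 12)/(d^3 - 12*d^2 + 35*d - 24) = (d + 4)/(d - 8)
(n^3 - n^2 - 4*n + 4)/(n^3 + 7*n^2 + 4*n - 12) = (n - 2)/(n + 6)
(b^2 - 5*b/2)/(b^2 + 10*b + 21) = b*(2*b - 5)/(2*(b^2 + 10*b + 21))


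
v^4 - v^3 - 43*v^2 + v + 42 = (v - 7)*(v - 1)*(v + 1)*(v + 6)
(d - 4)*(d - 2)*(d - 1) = d^3 - 7*d^2 + 14*d - 8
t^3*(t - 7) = t^4 - 7*t^3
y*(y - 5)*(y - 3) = y^3 - 8*y^2 + 15*y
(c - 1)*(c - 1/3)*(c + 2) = c^3 + 2*c^2/3 - 7*c/3 + 2/3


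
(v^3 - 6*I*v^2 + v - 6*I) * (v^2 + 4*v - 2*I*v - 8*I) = v^5 + 4*v^4 - 8*I*v^4 - 11*v^3 - 32*I*v^3 - 44*v^2 - 8*I*v^2 - 12*v - 32*I*v - 48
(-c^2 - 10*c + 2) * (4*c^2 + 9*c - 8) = -4*c^4 - 49*c^3 - 74*c^2 + 98*c - 16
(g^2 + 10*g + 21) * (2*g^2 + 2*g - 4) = 2*g^4 + 22*g^3 + 58*g^2 + 2*g - 84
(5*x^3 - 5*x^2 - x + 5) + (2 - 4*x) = 5*x^3 - 5*x^2 - 5*x + 7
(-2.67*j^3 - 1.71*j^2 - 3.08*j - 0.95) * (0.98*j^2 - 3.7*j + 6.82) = -2.6166*j^5 + 8.2032*j^4 - 14.9008*j^3 - 1.1972*j^2 - 17.4906*j - 6.479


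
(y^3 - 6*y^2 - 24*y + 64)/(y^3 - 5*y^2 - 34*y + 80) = (y + 4)/(y + 5)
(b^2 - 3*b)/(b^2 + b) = (b - 3)/(b + 1)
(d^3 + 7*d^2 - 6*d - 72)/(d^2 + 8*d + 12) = (d^2 + d - 12)/(d + 2)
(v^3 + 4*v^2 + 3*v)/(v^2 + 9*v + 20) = v*(v^2 + 4*v + 3)/(v^2 + 9*v + 20)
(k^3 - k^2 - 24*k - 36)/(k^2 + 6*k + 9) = (k^2 - 4*k - 12)/(k + 3)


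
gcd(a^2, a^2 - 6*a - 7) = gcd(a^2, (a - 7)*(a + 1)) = 1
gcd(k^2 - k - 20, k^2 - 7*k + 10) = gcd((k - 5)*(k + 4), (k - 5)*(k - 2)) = k - 5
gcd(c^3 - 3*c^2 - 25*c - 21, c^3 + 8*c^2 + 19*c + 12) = c^2 + 4*c + 3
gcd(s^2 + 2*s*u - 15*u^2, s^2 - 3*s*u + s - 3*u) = s - 3*u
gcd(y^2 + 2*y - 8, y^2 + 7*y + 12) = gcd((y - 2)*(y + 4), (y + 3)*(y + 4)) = y + 4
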